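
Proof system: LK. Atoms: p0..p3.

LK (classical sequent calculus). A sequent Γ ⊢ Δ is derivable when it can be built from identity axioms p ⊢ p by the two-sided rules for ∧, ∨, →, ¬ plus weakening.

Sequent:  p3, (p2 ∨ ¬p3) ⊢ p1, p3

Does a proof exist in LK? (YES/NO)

Proof tree:
[∨L] p3, (p2 ∨ ¬p3) ⊢ p1, p3
  [WL] p3, p2 ⊢ p3
    [Ax] p3 ⊢ p3
  [¬L] p3, ¬p3 ⊢ p1
    [WR] p3 ⊢ p3, p1
      [Ax] p3 ⊢ p3

Result: YES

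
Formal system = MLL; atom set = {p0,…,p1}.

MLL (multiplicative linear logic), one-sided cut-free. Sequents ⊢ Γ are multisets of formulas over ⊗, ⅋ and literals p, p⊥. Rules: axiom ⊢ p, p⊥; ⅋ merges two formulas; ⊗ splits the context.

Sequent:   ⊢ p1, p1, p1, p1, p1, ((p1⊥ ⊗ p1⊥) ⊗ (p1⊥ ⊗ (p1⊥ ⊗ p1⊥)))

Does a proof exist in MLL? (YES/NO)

Derivation (root first):
[⊗]  ⊢ p1, p1, p1, p1, p1, ((p1⊥ ⊗ p1⊥) ⊗ (p1⊥ ⊗ (p1⊥ ⊗ p1⊥)))
  [⊗]  ⊢ p1, p1, (p1⊥ ⊗ p1⊥)
    [Ax]  ⊢ p1, p1⊥
    [Ax]  ⊢ p1, p1⊥
  [⊗]  ⊢ p1, p1, p1, (p1⊥ ⊗ (p1⊥ ⊗ p1⊥))
    [Ax]  ⊢ p1, p1⊥
    [⊗]  ⊢ p1, p1, (p1⊥ ⊗ p1⊥)
      [Ax]  ⊢ p1, p1⊥
      [Ax]  ⊢ p1, p1⊥

Result: YES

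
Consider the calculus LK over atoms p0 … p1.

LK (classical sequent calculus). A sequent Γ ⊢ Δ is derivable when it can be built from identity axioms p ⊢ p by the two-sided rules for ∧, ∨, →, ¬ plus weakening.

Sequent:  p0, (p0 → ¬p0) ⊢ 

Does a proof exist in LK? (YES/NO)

Derivation trace:
[→L] p0, (p0 → ¬p0) ⊢ 
  [Ax] p0 ⊢ p0
  [¬L] p0, ¬p0 ⊢ 
    [Ax] p0 ⊢ p0

Result: YES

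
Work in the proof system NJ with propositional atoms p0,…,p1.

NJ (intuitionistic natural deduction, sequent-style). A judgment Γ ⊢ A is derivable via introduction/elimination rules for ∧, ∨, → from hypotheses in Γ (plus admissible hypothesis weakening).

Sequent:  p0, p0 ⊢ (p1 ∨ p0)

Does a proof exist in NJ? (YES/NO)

Proof tree:
[Wk] p0, p0 ⊢ (p1 ∨ p0)
  [∨I₂] p0 ⊢ (p1 ∨ p0)
    [Ax] p0 ⊢ p0

Result: YES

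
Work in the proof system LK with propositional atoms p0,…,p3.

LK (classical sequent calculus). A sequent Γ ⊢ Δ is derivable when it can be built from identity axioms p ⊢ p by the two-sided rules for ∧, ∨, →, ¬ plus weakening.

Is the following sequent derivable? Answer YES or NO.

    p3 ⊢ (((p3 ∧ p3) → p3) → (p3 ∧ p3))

Derivation trace:
[→R] p3 ⊢ (((p3 ∧ p3) → p3) → (p3 ∧ p3))
  [→L] p3, ((p3 ∧ p3) → p3) ⊢ (p3 ∧ p3)
    [∧R] p3 ⊢ (p3 ∧ p3)
      [Ax] p3 ⊢ p3
      [Ax] p3 ⊢ p3
    [∧R] p3 ⊢ (p3 ∧ p3)
      [Ax] p3 ⊢ p3
      [Ax] p3 ⊢ p3

Result: YES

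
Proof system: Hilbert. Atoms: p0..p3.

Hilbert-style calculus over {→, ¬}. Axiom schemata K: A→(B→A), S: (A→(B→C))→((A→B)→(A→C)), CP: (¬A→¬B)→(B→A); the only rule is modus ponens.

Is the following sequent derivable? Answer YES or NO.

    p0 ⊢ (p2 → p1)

Enumerate valuations to refute Γ ⊢ Δ:
  v=0000: Γ:[p0=F] Δ:[(p2 → p1)=T] refutes=False
  v=0001: Γ:[p0=F] Δ:[(p2 → p1)=T] refutes=False
  v=0010: Γ:[p0=F] Δ:[(p2 → p1)=F] refutes=False
  v=0011: Γ:[p0=F] Δ:[(p2 → p1)=F] refutes=False
  v=0100: Γ:[p0=F] Δ:[(p2 → p1)=T] refutes=False
  v=0101: Γ:[p0=F] Δ:[(p2 → p1)=T] refutes=False
  v=0110: Γ:[p0=F] Δ:[(p2 → p1)=T] refutes=False
  v=0111: Γ:[p0=F] Δ:[(p2 → p1)=T] refutes=False
  v=1000: Γ:[p0=T] Δ:[(p2 → p1)=T] refutes=False
  v=1001: Γ:[p0=T] Δ:[(p2 → p1)=T] refutes=False
  v=1010: Γ:[p0=T] Δ:[(p2 → p1)=F] refutes=True  ← countermodel

Result: NO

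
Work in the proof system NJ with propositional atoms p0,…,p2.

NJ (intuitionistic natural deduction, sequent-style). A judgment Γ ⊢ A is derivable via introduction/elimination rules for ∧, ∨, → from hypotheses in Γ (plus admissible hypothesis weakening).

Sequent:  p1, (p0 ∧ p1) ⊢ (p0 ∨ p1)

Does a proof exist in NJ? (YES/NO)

Derivation trace:
[Wk] p1, (p0 ∧ p1) ⊢ (p0 ∨ p1)
  [∨I₂] p1 ⊢ (p0 ∨ p1)
    [Ax] p1 ⊢ p1

Result: YES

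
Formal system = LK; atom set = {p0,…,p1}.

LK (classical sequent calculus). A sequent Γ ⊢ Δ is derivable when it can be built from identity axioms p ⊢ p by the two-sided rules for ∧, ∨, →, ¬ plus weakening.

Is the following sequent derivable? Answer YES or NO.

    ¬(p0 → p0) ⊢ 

Proof tree:
[¬L] ¬(p0 → p0) ⊢ 
  [→R]  ⊢ (p0 → p0)
    [Ax] p0 ⊢ p0

Result: YES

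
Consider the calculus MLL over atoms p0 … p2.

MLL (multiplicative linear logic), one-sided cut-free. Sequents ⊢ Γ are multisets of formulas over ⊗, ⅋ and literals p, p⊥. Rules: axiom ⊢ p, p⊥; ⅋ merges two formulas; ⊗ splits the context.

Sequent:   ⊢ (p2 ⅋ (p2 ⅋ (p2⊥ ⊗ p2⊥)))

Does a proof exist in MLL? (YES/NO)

Derivation (root first):
[⅋]  ⊢ (p2 ⅋ (p2 ⅋ (p2⊥ ⊗ p2⊥)))
  [⅋]  ⊢ p2, (p2 ⅋ (p2⊥ ⊗ p2⊥))
    [⊗]  ⊢ p2, p2, (p2⊥ ⊗ p2⊥)
      [Ax]  ⊢ p2, p2⊥
      [Ax]  ⊢ p2, p2⊥

Result: YES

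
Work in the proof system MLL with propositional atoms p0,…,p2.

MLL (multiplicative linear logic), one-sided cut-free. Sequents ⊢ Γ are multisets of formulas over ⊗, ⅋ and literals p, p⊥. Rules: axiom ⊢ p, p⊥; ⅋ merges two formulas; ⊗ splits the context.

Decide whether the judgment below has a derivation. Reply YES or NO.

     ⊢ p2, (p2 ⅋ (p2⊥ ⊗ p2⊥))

Derivation (root first):
[⅋]  ⊢ p2, (p2 ⅋ (p2⊥ ⊗ p2⊥))
  [⊗]  ⊢ p2, p2, (p2⊥ ⊗ p2⊥)
    [Ax]  ⊢ p2, p2⊥
    [Ax]  ⊢ p2, p2⊥

Result: YES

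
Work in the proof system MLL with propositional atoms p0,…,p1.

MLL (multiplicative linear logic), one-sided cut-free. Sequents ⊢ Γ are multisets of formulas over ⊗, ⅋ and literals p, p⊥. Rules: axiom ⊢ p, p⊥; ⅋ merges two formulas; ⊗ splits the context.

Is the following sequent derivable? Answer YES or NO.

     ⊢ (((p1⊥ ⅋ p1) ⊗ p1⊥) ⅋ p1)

Proof tree:
[⅋]  ⊢ (((p1⊥ ⅋ p1) ⊗ p1⊥) ⅋ p1)
  [⊗]  ⊢ p1, ((p1⊥ ⅋ p1) ⊗ p1⊥)
    [⅋]  ⊢ (p1⊥ ⅋ p1)
      [Ax]  ⊢ p1, p1⊥
    [Ax]  ⊢ p1, p1⊥

Result: YES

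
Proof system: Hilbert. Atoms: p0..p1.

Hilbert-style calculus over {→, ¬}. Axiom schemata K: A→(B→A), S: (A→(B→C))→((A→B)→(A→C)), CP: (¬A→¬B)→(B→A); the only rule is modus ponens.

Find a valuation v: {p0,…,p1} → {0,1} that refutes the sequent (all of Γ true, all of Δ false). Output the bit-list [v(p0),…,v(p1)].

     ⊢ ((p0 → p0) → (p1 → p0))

Search for a countermodel by truth-table:
  v=00: Γ:[] Δ:[((p0 → p0) → (p1 → p0))=T] refutes=False
  v=01: Γ:[] Δ:[((p0 → p0) → (p1 → p0))=F] refutes=True  ← countermodel

Result: [0, 1]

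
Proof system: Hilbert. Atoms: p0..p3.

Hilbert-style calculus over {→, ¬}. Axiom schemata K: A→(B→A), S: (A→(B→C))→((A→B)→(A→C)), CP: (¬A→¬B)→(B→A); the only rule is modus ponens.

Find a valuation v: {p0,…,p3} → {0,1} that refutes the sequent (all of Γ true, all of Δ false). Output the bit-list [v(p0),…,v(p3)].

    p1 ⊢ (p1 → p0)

Truth-table refutation:
  v=0000: Γ:[p1=F] Δ:[(p1 → p0)=T] refutes=False
  v=0001: Γ:[p1=F] Δ:[(p1 → p0)=T] refutes=False
  v=0010: Γ:[p1=F] Δ:[(p1 → p0)=T] refutes=False
  v=0011: Γ:[p1=F] Δ:[(p1 → p0)=T] refutes=False
  v=0100: Γ:[p1=T] Δ:[(p1 → p0)=F] refutes=True  ← countermodel

Result: [0, 1, 0, 0]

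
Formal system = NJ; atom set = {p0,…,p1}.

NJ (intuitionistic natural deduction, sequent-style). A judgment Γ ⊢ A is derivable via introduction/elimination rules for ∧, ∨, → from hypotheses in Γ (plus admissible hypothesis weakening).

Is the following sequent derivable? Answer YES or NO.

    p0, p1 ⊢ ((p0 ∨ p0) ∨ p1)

Derivation trace:
[∨I₁] p0, p1 ⊢ ((p0 ∨ p0) ∨ p1)
  [∨I₂] p0, p1 ⊢ (p0 ∨ p0)
    [Wk] p0, p1 ⊢ p0
      [Ax] p0 ⊢ p0

Result: YES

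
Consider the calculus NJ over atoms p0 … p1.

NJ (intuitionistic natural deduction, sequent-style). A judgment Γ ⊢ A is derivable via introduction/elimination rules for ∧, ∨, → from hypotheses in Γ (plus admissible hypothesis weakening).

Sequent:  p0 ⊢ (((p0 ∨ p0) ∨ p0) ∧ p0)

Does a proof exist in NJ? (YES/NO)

Derivation trace:
[∧I] p0 ⊢ (((p0 ∨ p0) ∨ p0) ∧ p0)
  [∨I₁] p0 ⊢ ((p0 ∨ p0) ∨ p0)
    [∨I₂] p0 ⊢ (p0 ∨ p0)
      [Ax] p0 ⊢ p0
  [Ax] p0 ⊢ p0

Result: YES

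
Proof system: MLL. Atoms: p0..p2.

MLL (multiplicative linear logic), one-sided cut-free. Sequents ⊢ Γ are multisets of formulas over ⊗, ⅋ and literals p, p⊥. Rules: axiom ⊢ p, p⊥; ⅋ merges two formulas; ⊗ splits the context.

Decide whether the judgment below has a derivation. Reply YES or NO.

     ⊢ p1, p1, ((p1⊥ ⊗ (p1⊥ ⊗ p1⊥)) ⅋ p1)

Derivation trace:
[⅋]  ⊢ p1, p1, ((p1⊥ ⊗ (p1⊥ ⊗ p1⊥)) ⅋ p1)
  [⊗]  ⊢ p1, p1, p1, (p1⊥ ⊗ (p1⊥ ⊗ p1⊥))
    [Ax]  ⊢ p1, p1⊥
    [⊗]  ⊢ p1, p1, (p1⊥ ⊗ p1⊥)
      [Ax]  ⊢ p1, p1⊥
      [Ax]  ⊢ p1, p1⊥

Result: YES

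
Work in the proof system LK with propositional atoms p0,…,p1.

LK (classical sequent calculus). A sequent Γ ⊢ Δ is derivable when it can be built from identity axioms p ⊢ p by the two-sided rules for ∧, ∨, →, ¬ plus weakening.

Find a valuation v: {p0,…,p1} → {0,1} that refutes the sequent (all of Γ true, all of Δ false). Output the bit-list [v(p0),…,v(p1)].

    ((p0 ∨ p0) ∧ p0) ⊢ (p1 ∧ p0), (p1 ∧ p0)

Search for a countermodel by truth-table:
  v=00: Γ:[((p0 ∨ p0) ∧ p0)=F] Δ:[(p1 ∧ p0)=F, (p1 ∧ p0)=F] refutes=False
  v=01: Γ:[((p0 ∨ p0) ∧ p0)=F] Δ:[(p1 ∧ p0)=F, (p1 ∧ p0)=F] refutes=False
  v=10: Γ:[((p0 ∨ p0) ∧ p0)=T] Δ:[(p1 ∧ p0)=F, (p1 ∧ p0)=F] refutes=True  ← countermodel

Result: [1, 0]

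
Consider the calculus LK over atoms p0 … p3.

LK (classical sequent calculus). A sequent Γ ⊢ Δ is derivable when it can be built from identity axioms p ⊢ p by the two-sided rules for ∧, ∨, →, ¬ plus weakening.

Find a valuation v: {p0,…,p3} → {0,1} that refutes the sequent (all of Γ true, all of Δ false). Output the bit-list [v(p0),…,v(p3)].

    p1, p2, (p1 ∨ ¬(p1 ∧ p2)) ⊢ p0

Truth-table refutation:
  v=0000: Γ:[p1=F, p2=F, (p1 ∨ ¬(p1 ∧ p2))=T] Δ:[p0=F] refutes=False
  v=0001: Γ:[p1=F, p2=F, (p1 ∨ ¬(p1 ∧ p2))=T] Δ:[p0=F] refutes=False
  v=0010: Γ:[p1=F, p2=T, (p1 ∨ ¬(p1 ∧ p2))=T] Δ:[p0=F] refutes=False
  v=0011: Γ:[p1=F, p2=T, (p1 ∨ ¬(p1 ∧ p2))=T] Δ:[p0=F] refutes=False
  v=0100: Γ:[p1=T, p2=F, (p1 ∨ ¬(p1 ∧ p2))=T] Δ:[p0=F] refutes=False
  v=0101: Γ:[p1=T, p2=F, (p1 ∨ ¬(p1 ∧ p2))=T] Δ:[p0=F] refutes=False
  v=0110: Γ:[p1=T, p2=T, (p1 ∨ ¬(p1 ∧ p2))=T] Δ:[p0=F] refutes=True  ← countermodel

Result: [0, 1, 1, 0]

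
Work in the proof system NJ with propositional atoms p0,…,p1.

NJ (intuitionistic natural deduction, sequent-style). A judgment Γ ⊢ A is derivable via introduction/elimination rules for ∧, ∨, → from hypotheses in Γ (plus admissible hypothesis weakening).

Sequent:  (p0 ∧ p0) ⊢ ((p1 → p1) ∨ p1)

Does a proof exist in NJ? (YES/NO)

Proof tree:
[Wk] (p0 ∧ p0) ⊢ ((p1 → p1) ∨ p1)
  [∨I₁]  ⊢ ((p1 → p1) ∨ p1)
    [→I]  ⊢ (p1 → p1)
      [Ax] p1 ⊢ p1

Result: YES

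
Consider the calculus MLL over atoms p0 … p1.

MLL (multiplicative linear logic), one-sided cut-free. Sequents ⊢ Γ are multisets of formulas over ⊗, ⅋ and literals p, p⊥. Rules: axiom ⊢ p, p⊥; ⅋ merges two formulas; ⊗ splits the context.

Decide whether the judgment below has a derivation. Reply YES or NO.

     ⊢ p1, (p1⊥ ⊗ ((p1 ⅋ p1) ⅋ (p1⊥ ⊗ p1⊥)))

Proof tree:
[⊗]  ⊢ p1, (p1⊥ ⊗ ((p1 ⅋ p1) ⅋ (p1⊥ ⊗ p1⊥)))
  [Ax]  ⊢ p1, p1⊥
  [⅋]  ⊢ ((p1 ⅋ p1) ⅋ (p1⊥ ⊗ p1⊥))
    [⅋]  ⊢ (p1⊥ ⊗ p1⊥), (p1 ⅋ p1)
      [⊗]  ⊢ p1, p1, (p1⊥ ⊗ p1⊥)
        [Ax]  ⊢ p1, p1⊥
        [Ax]  ⊢ p1, p1⊥

Result: YES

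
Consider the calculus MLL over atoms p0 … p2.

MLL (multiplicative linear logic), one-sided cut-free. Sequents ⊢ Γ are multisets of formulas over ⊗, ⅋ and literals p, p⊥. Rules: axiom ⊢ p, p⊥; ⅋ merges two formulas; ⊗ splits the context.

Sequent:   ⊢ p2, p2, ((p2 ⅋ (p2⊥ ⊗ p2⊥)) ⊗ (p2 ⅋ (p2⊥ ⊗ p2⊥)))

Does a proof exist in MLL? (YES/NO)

Proof tree:
[⊗]  ⊢ p2, p2, ((p2 ⅋ (p2⊥ ⊗ p2⊥)) ⊗ (p2 ⅋ (p2⊥ ⊗ p2⊥)))
  [⅋]  ⊢ p2, (p2 ⅋ (p2⊥ ⊗ p2⊥))
    [⊗]  ⊢ p2, p2, (p2⊥ ⊗ p2⊥)
      [Ax]  ⊢ p2, p2⊥
      [Ax]  ⊢ p2, p2⊥
  [⅋]  ⊢ p2, (p2 ⅋ (p2⊥ ⊗ p2⊥))
    [⊗]  ⊢ p2, p2, (p2⊥ ⊗ p2⊥)
      [Ax]  ⊢ p2, p2⊥
      [Ax]  ⊢ p2, p2⊥

Result: YES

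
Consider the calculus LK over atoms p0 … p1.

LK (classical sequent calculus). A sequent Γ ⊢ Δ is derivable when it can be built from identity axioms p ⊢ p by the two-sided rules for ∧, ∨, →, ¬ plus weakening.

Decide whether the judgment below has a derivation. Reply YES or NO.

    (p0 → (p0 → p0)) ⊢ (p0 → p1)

Enumerate valuations to refute Γ ⊢ Δ:
  v=00: Γ:[(p0 → (p0 → p0))=T] Δ:[(p0 → p1)=T] refutes=False
  v=01: Γ:[(p0 → (p0 → p0))=T] Δ:[(p0 → p1)=T] refutes=False
  v=10: Γ:[(p0 → (p0 → p0))=T] Δ:[(p0 → p1)=F] refutes=True  ← countermodel

Result: NO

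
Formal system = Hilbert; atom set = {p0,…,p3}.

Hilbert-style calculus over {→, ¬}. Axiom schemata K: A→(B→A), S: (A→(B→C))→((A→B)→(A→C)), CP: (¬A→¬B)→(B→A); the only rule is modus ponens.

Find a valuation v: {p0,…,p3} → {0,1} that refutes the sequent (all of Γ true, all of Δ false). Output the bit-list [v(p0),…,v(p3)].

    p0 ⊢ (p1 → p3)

Truth-table refutation:
  v=0000: Γ:[p0=F] Δ:[(p1 → p3)=T] refutes=False
  v=0001: Γ:[p0=F] Δ:[(p1 → p3)=T] refutes=False
  v=0010: Γ:[p0=F] Δ:[(p1 → p3)=T] refutes=False
  v=0011: Γ:[p0=F] Δ:[(p1 → p3)=T] refutes=False
  v=0100: Γ:[p0=F] Δ:[(p1 → p3)=F] refutes=False
  v=0101: Γ:[p0=F] Δ:[(p1 → p3)=T] refutes=False
  v=0110: Γ:[p0=F] Δ:[(p1 → p3)=F] refutes=False
  v=0111: Γ:[p0=F] Δ:[(p1 → p3)=T] refutes=False
  v=1000: Γ:[p0=T] Δ:[(p1 → p3)=T] refutes=False
  v=1001: Γ:[p0=T] Δ:[(p1 → p3)=T] refutes=False
  v=1010: Γ:[p0=T] Δ:[(p1 → p3)=T] refutes=False
  v=1011: Γ:[p0=T] Δ:[(p1 → p3)=T] refutes=False
  v=1100: Γ:[p0=T] Δ:[(p1 → p3)=F] refutes=True  ← countermodel

Result: [1, 1, 0, 0]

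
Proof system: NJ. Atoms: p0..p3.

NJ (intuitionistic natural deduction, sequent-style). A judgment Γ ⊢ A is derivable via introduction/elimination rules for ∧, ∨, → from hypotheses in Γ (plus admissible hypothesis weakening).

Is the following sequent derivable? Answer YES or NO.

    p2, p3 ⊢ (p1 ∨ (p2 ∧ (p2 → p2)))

Proof tree:
[∨I₂] p2, p3 ⊢ (p1 ∨ (p2 ∧ (p2 → p2)))
  [Wk] p2, p3 ⊢ (p2 ∧ (p2 → p2))
    [∧I] p2 ⊢ (p2 ∧ (p2 → p2))
      [Ax] p2 ⊢ p2
      [→I]  ⊢ (p2 → p2)
        [Ax] p2 ⊢ p2

Result: YES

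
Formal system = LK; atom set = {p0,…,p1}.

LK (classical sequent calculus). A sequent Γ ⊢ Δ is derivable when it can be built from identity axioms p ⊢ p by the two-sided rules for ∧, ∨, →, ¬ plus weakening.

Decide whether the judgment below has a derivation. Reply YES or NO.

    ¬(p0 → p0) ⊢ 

Derivation trace:
[¬L] ¬(p0 → p0) ⊢ 
  [→R]  ⊢ (p0 → p0)
    [Ax] p0 ⊢ p0

Result: YES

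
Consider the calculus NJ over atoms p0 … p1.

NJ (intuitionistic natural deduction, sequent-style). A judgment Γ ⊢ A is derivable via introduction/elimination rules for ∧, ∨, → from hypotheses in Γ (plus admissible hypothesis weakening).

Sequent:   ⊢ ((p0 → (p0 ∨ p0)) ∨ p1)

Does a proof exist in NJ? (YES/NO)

Proof tree:
[∨I₁]  ⊢ ((p0 → (p0 ∨ p0)) ∨ p1)
  [→I]  ⊢ (p0 → (p0 ∨ p0))
    [∨I₁] p0 ⊢ (p0 ∨ p0)
      [Ax] p0 ⊢ p0

Result: YES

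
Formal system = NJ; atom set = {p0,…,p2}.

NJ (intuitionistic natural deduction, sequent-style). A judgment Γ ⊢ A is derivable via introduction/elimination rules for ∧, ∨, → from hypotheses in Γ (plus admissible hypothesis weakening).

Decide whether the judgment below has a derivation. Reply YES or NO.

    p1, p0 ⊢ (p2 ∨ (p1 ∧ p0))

Derivation trace:
[∨I₂] p1, p0 ⊢ (p2 ∨ (p1 ∧ p0))
  [∧I] p1, p0 ⊢ (p1 ∧ p0)
    [Ax] p1 ⊢ p1
    [Ax] p0 ⊢ p0

Result: YES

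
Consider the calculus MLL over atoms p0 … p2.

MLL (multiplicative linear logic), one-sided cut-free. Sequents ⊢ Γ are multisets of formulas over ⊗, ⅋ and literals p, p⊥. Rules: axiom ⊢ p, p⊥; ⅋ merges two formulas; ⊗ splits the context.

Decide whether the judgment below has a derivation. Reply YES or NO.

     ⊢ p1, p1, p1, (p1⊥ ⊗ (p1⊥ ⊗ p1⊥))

Derivation (root first):
[⊗]  ⊢ p1, p1, p1, (p1⊥ ⊗ (p1⊥ ⊗ p1⊥))
  [Ax]  ⊢ p1, p1⊥
  [⊗]  ⊢ p1, p1, (p1⊥ ⊗ p1⊥)
    [Ax]  ⊢ p1, p1⊥
    [Ax]  ⊢ p1, p1⊥

Result: YES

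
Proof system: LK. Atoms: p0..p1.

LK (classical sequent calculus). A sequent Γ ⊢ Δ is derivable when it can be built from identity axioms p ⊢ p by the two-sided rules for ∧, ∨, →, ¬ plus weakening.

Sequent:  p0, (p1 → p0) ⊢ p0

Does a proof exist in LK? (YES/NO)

Proof tree:
[→L] p0, (p1 → p0) ⊢ p0
  [WR] p0 ⊢ p0, p1
    [Ax] p0 ⊢ p0
  [Ax] p0 ⊢ p0

Result: YES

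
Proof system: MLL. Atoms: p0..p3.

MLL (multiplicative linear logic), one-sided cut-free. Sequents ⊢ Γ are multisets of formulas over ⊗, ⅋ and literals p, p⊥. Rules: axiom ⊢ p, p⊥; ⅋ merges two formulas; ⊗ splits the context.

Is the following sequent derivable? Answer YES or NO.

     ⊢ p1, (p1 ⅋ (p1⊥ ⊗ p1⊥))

Derivation trace:
[⅋]  ⊢ p1, (p1 ⅋ (p1⊥ ⊗ p1⊥))
  [⊗]  ⊢ p1, p1, (p1⊥ ⊗ p1⊥)
    [Ax]  ⊢ p1, p1⊥
    [Ax]  ⊢ p1, p1⊥

Result: YES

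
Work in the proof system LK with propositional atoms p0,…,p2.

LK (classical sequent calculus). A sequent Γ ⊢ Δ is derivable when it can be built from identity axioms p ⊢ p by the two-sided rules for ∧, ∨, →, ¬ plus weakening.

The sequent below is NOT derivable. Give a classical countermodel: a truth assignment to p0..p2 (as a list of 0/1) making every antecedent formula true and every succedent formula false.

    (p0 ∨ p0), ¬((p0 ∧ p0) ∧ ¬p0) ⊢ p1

Search for a countermodel by truth-table:
  v=000: Γ:[(p0 ∨ p0)=F, ¬((p0 ∧ p0) ∧ ¬p0)=T] Δ:[p1=F] refutes=False
  v=001: Γ:[(p0 ∨ p0)=F, ¬((p0 ∧ p0) ∧ ¬p0)=T] Δ:[p1=F] refutes=False
  v=010: Γ:[(p0 ∨ p0)=F, ¬((p0 ∧ p0) ∧ ¬p0)=T] Δ:[p1=T] refutes=False
  v=011: Γ:[(p0 ∨ p0)=F, ¬((p0 ∧ p0) ∧ ¬p0)=T] Δ:[p1=T] refutes=False
  v=100: Γ:[(p0 ∨ p0)=T, ¬((p0 ∧ p0) ∧ ¬p0)=T] Δ:[p1=F] refutes=True  ← countermodel

Result: [1, 0, 0]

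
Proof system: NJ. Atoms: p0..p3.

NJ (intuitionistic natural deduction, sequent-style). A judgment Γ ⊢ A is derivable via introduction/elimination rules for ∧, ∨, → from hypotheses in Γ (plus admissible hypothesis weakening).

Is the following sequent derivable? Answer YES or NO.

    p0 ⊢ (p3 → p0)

Derivation trace:
[→I] p0 ⊢ (p3 → p0)
  [Wk] p0, p3 ⊢ p0
    [Ax] p0 ⊢ p0

Result: YES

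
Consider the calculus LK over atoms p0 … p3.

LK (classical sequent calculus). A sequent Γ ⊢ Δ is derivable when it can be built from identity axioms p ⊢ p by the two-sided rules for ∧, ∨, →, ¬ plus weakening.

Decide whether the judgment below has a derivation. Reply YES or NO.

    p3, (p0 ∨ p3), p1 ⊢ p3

Proof tree:
[WL] p3, (p0 ∨ p3), p1 ⊢ p3
  [∨L] p3, (p0 ∨ p3) ⊢ p3
    [WL] p3, p0 ⊢ p3
      [Ax] p3 ⊢ p3
    [Ax] p3 ⊢ p3

Result: YES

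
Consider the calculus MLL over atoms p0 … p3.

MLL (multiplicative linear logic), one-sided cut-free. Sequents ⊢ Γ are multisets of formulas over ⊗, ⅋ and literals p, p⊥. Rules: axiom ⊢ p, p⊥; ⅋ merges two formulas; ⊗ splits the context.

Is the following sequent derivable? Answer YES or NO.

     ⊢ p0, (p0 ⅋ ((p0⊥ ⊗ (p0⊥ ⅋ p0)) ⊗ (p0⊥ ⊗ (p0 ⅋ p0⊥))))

Derivation (root first):
[⅋]  ⊢ p0, (p0 ⅋ ((p0⊥ ⊗ (p0⊥ ⅋ p0)) ⊗ (p0⊥ ⊗ (p0 ⅋ p0⊥))))
  [⊗]  ⊢ p0, p0, ((p0⊥ ⊗ (p0⊥ ⅋ p0)) ⊗ (p0⊥ ⊗ (p0 ⅋ p0⊥)))
    [⊗]  ⊢ p0, (p0⊥ ⊗ (p0⊥ ⅋ p0))
      [Ax]  ⊢ p0, p0⊥
      [⅋]  ⊢ (p0⊥ ⅋ p0)
        [Ax]  ⊢ p0, p0⊥
    [⊗]  ⊢ p0, (p0⊥ ⊗ (p0 ⅋ p0⊥))
      [Ax]  ⊢ p0, p0⊥
      [⅋]  ⊢ (p0 ⅋ p0⊥)
        [Ax]  ⊢ p0, p0⊥

Result: YES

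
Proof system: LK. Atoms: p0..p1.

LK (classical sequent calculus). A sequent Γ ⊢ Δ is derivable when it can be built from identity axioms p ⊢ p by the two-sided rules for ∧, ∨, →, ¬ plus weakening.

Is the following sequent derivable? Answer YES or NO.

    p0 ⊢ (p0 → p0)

Derivation trace:
[WL] p0 ⊢ (p0 → p0)
  [→R]  ⊢ (p0 → p0)
    [Ax] p0 ⊢ p0

Result: YES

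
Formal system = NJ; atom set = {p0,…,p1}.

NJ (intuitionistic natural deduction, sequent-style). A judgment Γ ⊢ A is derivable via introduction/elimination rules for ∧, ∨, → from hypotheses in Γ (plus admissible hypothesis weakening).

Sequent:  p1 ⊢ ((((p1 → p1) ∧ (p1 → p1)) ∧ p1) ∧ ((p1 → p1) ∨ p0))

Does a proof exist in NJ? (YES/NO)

Derivation trace:
[∧I] p1 ⊢ ((((p1 → p1) ∧ (p1 → p1)) ∧ p1) ∧ ((p1 → p1) ∨ p0))
  [∧I] p1 ⊢ (((p1 → p1) ∧ (p1 → p1)) ∧ p1)
    [∧I]  ⊢ ((p1 → p1) ∧ (p1 → p1))
      [→I]  ⊢ (p1 → p1)
        [Ax] p1 ⊢ p1
      [→I]  ⊢ (p1 → p1)
        [Ax] p1 ⊢ p1
    [Ax] p1 ⊢ p1
  [∨I₁]  ⊢ ((p1 → p1) ∨ p0)
    [→I]  ⊢ (p1 → p1)
      [Ax] p1 ⊢ p1

Result: YES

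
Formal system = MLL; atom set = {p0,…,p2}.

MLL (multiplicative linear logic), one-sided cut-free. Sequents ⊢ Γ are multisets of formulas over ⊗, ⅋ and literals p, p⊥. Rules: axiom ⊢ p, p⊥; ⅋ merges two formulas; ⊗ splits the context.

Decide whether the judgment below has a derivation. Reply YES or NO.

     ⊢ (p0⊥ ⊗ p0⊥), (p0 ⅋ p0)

Derivation (root first):
[⅋]  ⊢ (p0⊥ ⊗ p0⊥), (p0 ⅋ p0)
  [⊗]  ⊢ p0, p0, (p0⊥ ⊗ p0⊥)
    [Ax]  ⊢ p0, p0⊥
    [Ax]  ⊢ p0, p0⊥

Result: YES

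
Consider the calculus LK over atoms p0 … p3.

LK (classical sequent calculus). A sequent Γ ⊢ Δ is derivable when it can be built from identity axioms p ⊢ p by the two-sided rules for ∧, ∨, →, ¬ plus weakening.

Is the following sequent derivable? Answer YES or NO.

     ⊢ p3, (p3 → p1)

Proof tree:
[→R]  ⊢ p3, (p3 → p1)
  [WR] p3 ⊢ p3, p1
    [Ax] p3 ⊢ p3

Result: YES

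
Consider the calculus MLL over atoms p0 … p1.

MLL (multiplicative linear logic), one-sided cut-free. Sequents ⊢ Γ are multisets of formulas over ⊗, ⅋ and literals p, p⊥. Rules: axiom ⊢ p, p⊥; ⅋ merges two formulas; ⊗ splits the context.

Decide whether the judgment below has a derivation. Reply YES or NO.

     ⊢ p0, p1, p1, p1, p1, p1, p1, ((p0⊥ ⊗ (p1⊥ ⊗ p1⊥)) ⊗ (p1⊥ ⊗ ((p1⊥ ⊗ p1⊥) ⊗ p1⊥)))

Proof tree:
[⊗]  ⊢ p0, p1, p1, p1, p1, p1, p1, ((p0⊥ ⊗ (p1⊥ ⊗ p1⊥)) ⊗ (p1⊥ ⊗ ((p1⊥ ⊗ p1⊥) ⊗ p1⊥)))
  [⊗]  ⊢ p0, p1, p1, (p0⊥ ⊗ (p1⊥ ⊗ p1⊥))
    [Ax]  ⊢ p0, p0⊥
    [⊗]  ⊢ p1, p1, (p1⊥ ⊗ p1⊥)
      [Ax]  ⊢ p1, p1⊥
      [Ax]  ⊢ p1, p1⊥
  [⊗]  ⊢ p1, p1, p1, p1, (p1⊥ ⊗ ((p1⊥ ⊗ p1⊥) ⊗ p1⊥))
    [Ax]  ⊢ p1, p1⊥
    [⊗]  ⊢ p1, p1, p1, ((p1⊥ ⊗ p1⊥) ⊗ p1⊥)
      [⊗]  ⊢ p1, p1, (p1⊥ ⊗ p1⊥)
        [Ax]  ⊢ p1, p1⊥
        [Ax]  ⊢ p1, p1⊥
      [Ax]  ⊢ p1, p1⊥

Result: YES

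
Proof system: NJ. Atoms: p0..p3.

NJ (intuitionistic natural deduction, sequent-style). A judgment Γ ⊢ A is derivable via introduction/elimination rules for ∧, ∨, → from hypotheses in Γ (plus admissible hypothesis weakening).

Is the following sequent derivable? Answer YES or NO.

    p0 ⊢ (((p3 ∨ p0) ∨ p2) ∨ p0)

Proof tree:
[∨I₁] p0 ⊢ (((p3 ∨ p0) ∨ p2) ∨ p0)
  [∨I₁] p0 ⊢ ((p3 ∨ p0) ∨ p2)
    [∨I₂] p0 ⊢ (p3 ∨ p0)
      [Ax] p0 ⊢ p0

Result: YES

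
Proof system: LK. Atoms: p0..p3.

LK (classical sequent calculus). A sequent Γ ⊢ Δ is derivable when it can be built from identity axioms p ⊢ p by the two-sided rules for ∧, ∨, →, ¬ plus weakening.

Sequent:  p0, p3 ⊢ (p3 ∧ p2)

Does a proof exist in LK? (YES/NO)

Enumerate valuations to refute Γ ⊢ Δ:
  v=0000: Γ:[p0=F, p3=F] Δ:[(p3 ∧ p2)=F] refutes=False
  v=0001: Γ:[p0=F, p3=T] Δ:[(p3 ∧ p2)=F] refutes=False
  v=0010: Γ:[p0=F, p3=F] Δ:[(p3 ∧ p2)=F] refutes=False
  v=0011: Γ:[p0=F, p3=T] Δ:[(p3 ∧ p2)=T] refutes=False
  v=0100: Γ:[p0=F, p3=F] Δ:[(p3 ∧ p2)=F] refutes=False
  v=0101: Γ:[p0=F, p3=T] Δ:[(p3 ∧ p2)=F] refutes=False
  v=0110: Γ:[p0=F, p3=F] Δ:[(p3 ∧ p2)=F] refutes=False
  v=0111: Γ:[p0=F, p3=T] Δ:[(p3 ∧ p2)=T] refutes=False
  v=1000: Γ:[p0=T, p3=F] Δ:[(p3 ∧ p2)=F] refutes=False
  v=1001: Γ:[p0=T, p3=T] Δ:[(p3 ∧ p2)=F] refutes=True  ← countermodel

Result: NO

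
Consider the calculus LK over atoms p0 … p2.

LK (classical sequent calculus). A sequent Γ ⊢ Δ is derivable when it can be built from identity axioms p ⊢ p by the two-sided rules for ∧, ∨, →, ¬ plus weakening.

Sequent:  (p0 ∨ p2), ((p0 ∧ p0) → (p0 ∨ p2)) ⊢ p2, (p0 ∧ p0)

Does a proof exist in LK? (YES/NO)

Derivation trace:
[→L] (p0 ∨ p2), ((p0 ∧ p0) → (p0 ∨ p2)) ⊢ p2, (p0 ∧ p0)
  [∧R] (p0 ∨ p2) ⊢ p2, (p0 ∧ p0)
    [∨L] (p0 ∨ p2) ⊢ p2, p0
      [Ax] p0 ⊢ p0
      [Ax] p2 ⊢ p2
    [∨L] (p0 ∨ p2) ⊢ p2, p0
      [Ax] p0 ⊢ p0
      [Ax] p2 ⊢ p2
  [∧R] (p0 ∨ p2) ⊢ p2, (p0 ∧ p0)
    [∨L] (p0 ∨ p2) ⊢ p2, p0
      [Ax] p0 ⊢ p0
      [Ax] p2 ⊢ p2
    [∨L] (p0 ∨ p2) ⊢ p2, p0
      [Ax] p0 ⊢ p0
      [Ax] p2 ⊢ p2

Result: YES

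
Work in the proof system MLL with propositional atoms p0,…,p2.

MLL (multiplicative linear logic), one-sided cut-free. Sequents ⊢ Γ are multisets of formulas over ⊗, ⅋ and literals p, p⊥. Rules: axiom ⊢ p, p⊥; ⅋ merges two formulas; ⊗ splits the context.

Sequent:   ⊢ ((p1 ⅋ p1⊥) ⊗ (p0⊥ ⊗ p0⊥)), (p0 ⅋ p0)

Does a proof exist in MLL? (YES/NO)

Derivation trace:
[⅋]  ⊢ ((p1 ⅋ p1⊥) ⊗ (p0⊥ ⊗ p0⊥)), (p0 ⅋ p0)
  [⊗]  ⊢ p0, p0, ((p1 ⅋ p1⊥) ⊗ (p0⊥ ⊗ p0⊥))
    [⅋]  ⊢ (p1 ⅋ p1⊥)
      [Ax]  ⊢ p1, p1⊥
    [⊗]  ⊢ p0, p0, (p0⊥ ⊗ p0⊥)
      [Ax]  ⊢ p0, p0⊥
      [Ax]  ⊢ p0, p0⊥

Result: YES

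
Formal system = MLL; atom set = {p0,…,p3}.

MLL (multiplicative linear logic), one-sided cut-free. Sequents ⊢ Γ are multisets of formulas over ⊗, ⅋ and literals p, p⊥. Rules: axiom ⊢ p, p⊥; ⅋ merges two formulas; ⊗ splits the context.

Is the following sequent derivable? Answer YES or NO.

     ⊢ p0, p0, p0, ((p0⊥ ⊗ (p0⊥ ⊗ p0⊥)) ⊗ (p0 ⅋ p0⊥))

Proof tree:
[⊗]  ⊢ p0, p0, p0, ((p0⊥ ⊗ (p0⊥ ⊗ p0⊥)) ⊗ (p0 ⅋ p0⊥))
  [⊗]  ⊢ p0, p0, p0, (p0⊥ ⊗ (p0⊥ ⊗ p0⊥))
    [Ax]  ⊢ p0, p0⊥
    [⊗]  ⊢ p0, p0, (p0⊥ ⊗ p0⊥)
      [Ax]  ⊢ p0, p0⊥
      [Ax]  ⊢ p0, p0⊥
  [⅋]  ⊢ (p0 ⅋ p0⊥)
    [Ax]  ⊢ p0, p0⊥

Result: YES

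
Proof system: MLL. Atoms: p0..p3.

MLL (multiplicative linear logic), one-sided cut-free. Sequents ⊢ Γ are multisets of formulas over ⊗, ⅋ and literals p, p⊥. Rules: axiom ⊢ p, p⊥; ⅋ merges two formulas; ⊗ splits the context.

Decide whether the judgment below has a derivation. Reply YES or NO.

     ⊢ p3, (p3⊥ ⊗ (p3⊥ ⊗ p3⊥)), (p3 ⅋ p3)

Proof tree:
[⅋]  ⊢ p3, (p3⊥ ⊗ (p3⊥ ⊗ p3⊥)), (p3 ⅋ p3)
  [⊗]  ⊢ p3, p3, p3, (p3⊥ ⊗ (p3⊥ ⊗ p3⊥))
    [Ax]  ⊢ p3, p3⊥
    [⊗]  ⊢ p3, p3, (p3⊥ ⊗ p3⊥)
      [Ax]  ⊢ p3, p3⊥
      [Ax]  ⊢ p3, p3⊥

Result: YES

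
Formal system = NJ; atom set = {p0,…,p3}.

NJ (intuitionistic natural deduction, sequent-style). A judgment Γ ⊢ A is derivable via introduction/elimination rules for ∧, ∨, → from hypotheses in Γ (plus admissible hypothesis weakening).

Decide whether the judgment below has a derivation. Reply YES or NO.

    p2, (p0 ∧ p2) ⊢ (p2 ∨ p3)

Derivation (root first):
[∨I₁] p2, (p0 ∧ p2) ⊢ (p2 ∨ p3)
  [Wk] p2, (p0 ∧ p2) ⊢ p2
    [Ax] p2 ⊢ p2

Result: YES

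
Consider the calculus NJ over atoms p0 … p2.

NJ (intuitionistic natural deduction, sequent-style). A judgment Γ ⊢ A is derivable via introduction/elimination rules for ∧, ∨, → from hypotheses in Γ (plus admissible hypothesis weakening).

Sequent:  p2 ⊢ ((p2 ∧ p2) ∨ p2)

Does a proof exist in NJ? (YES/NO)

Derivation trace:
[∨I₁] p2 ⊢ ((p2 ∧ p2) ∨ p2)
  [∧I] p2 ⊢ (p2 ∧ p2)
    [Ax] p2 ⊢ p2
    [Ax] p2 ⊢ p2

Result: YES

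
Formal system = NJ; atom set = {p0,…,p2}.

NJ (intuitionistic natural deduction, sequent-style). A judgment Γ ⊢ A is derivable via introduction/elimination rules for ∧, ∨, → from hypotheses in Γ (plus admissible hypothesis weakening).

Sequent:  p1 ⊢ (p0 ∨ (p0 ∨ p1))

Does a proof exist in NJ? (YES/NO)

Derivation (root first):
[∨I₂] p1 ⊢ (p0 ∨ (p0 ∨ p1))
  [∨I₂] p1 ⊢ (p0 ∨ p1)
    [Ax] p1 ⊢ p1

Result: YES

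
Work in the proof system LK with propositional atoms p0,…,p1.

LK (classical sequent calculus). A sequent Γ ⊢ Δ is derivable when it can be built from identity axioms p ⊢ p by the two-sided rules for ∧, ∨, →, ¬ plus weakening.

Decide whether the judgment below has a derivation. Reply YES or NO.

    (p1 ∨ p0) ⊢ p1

Truth-table refutation:
  v=00: Γ:[(p1 ∨ p0)=F] Δ:[p1=F] refutes=False
  v=01: Γ:[(p1 ∨ p0)=T] Δ:[p1=T] refutes=False
  v=10: Γ:[(p1 ∨ p0)=T] Δ:[p1=F] refutes=True  ← countermodel

Result: NO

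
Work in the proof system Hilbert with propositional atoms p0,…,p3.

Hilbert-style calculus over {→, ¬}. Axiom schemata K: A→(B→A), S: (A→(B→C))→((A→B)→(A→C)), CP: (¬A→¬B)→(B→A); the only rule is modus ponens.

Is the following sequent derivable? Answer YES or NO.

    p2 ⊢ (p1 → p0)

Search for a countermodel by truth-table:
  v=0000: Γ:[p2=F] Δ:[(p1 → p0)=T] refutes=False
  v=0001: Γ:[p2=F] Δ:[(p1 → p0)=T] refutes=False
  v=0010: Γ:[p2=T] Δ:[(p1 → p0)=T] refutes=False
  v=0011: Γ:[p2=T] Δ:[(p1 → p0)=T] refutes=False
  v=0100: Γ:[p2=F] Δ:[(p1 → p0)=F] refutes=False
  v=0101: Γ:[p2=F] Δ:[(p1 → p0)=F] refutes=False
  v=0110: Γ:[p2=T] Δ:[(p1 → p0)=F] refutes=True  ← countermodel

Result: NO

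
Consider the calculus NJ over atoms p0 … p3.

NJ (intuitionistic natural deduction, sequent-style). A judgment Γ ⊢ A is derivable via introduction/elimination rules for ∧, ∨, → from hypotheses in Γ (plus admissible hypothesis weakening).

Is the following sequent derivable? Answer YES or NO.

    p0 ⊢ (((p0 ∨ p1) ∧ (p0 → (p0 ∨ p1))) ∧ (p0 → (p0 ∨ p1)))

Proof tree:
[∧I] p0 ⊢ (((p0 ∨ p1) ∧ (p0 → (p0 ∨ p1))) ∧ (p0 → (p0 ∨ p1)))
  [∧I] p0 ⊢ ((p0 ∨ p1) ∧ (p0 → (p0 ∨ p1)))
    [∨I₁] p0 ⊢ (p0 ∨ p1)
      [Ax] p0 ⊢ p0
    [→I]  ⊢ (p0 → (p0 ∨ p1))
      [∨I₁] p0 ⊢ (p0 ∨ p1)
        [Ax] p0 ⊢ p0
  [→I]  ⊢ (p0 → (p0 ∨ p1))
    [∨I₁] p0 ⊢ (p0 ∨ p1)
      [Ax] p0 ⊢ p0

Result: YES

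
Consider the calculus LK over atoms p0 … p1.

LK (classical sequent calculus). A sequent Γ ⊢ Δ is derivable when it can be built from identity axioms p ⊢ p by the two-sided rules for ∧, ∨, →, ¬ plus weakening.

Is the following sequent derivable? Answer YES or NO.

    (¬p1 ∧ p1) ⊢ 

Derivation trace:
[∧L] (¬p1 ∧ p1) ⊢ 
  [¬L] p1, ¬p1 ⊢ 
    [Ax] p1 ⊢ p1

Result: YES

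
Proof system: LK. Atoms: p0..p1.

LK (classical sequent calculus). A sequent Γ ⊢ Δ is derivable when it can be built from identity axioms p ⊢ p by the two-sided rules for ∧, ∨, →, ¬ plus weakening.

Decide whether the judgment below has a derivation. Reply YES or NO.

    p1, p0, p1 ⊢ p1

Derivation trace:
[WL] p1, p0, p1 ⊢ p1
  [WL] p1, p0 ⊢ p1
    [Ax] p1 ⊢ p1

Result: YES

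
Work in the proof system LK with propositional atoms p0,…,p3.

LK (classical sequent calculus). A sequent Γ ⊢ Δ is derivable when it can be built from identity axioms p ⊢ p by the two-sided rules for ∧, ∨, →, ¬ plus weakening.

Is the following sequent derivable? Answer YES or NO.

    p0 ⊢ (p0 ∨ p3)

Derivation trace:
[∨R] p0 ⊢ (p0 ∨ p3)
  [WR] p0 ⊢ p0, p3
    [Ax] p0 ⊢ p0

Result: YES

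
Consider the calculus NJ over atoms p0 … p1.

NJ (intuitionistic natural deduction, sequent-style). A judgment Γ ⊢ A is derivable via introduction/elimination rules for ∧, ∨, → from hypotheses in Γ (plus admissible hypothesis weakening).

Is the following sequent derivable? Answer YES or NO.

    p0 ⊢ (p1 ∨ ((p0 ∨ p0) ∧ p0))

Derivation (root first):
[∨I₂] p0 ⊢ (p1 ∨ ((p0 ∨ p0) ∧ p0))
  [∧I] p0 ⊢ ((p0 ∨ p0) ∧ p0)
    [∨I₁] p0 ⊢ (p0 ∨ p0)
      [Ax] p0 ⊢ p0
    [Ax] p0 ⊢ p0

Result: YES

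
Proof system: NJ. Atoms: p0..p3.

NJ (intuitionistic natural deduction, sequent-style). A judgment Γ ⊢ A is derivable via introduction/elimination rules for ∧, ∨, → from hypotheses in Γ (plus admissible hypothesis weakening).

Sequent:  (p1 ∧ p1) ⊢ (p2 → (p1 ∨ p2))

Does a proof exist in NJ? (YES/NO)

Derivation trace:
[Wk] (p1 ∧ p1) ⊢ (p2 → (p1 ∨ p2))
  [→I]  ⊢ (p2 → (p1 ∨ p2))
    [∨I₂] p2 ⊢ (p1 ∨ p2)
      [Ax] p2 ⊢ p2

Result: YES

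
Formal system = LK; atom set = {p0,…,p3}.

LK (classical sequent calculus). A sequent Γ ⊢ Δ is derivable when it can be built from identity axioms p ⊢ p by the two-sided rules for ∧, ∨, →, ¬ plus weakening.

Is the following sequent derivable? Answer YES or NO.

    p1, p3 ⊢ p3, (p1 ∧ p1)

Derivation trace:
[∧R] p1, p3 ⊢ p3, (p1 ∧ p1)
  [Ax] p1 ⊢ p1
  [WR] p3 ⊢ p3, p1
    [Ax] p3 ⊢ p3

Result: YES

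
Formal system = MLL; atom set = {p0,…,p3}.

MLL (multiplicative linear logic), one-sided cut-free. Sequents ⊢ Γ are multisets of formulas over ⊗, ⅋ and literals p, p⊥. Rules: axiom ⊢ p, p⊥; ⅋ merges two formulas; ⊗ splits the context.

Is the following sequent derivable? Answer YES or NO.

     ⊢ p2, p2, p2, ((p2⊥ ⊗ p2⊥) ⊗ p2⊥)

Derivation (root first):
[⊗]  ⊢ p2, p2, p2, ((p2⊥ ⊗ p2⊥) ⊗ p2⊥)
  [⊗]  ⊢ p2, p2, (p2⊥ ⊗ p2⊥)
    [Ax]  ⊢ p2, p2⊥
    [Ax]  ⊢ p2, p2⊥
  [Ax]  ⊢ p2, p2⊥

Result: YES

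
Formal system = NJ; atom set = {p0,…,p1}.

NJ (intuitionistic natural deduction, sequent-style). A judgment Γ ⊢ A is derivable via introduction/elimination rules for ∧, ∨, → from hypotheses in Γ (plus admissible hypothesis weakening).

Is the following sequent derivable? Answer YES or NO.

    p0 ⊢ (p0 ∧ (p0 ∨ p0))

Derivation (root first):
[∧I] p0 ⊢ (p0 ∧ (p0 ∨ p0))
  [Ax] p0 ⊢ p0
  [∨I₂] p0 ⊢ (p0 ∨ p0)
    [Ax] p0 ⊢ p0

Result: YES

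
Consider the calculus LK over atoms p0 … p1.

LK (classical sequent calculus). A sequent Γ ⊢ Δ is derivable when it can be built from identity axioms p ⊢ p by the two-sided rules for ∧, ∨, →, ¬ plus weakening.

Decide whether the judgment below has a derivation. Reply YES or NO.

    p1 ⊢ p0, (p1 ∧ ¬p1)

Search for a countermodel by truth-table:
  v=00: Γ:[p1=F] Δ:[p0=F, (p1 ∧ ¬p1)=F] refutes=False
  v=01: Γ:[p1=T] Δ:[p0=F, (p1 ∧ ¬p1)=F] refutes=True  ← countermodel

Result: NO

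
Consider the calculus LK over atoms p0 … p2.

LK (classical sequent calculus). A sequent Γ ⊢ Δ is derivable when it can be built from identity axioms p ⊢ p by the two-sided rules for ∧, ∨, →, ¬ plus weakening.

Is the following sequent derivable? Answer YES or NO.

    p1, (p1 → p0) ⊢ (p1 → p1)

Derivation (root first):
[→L] p1, (p1 → p0) ⊢ (p1 → p1)
  [Ax] p1 ⊢ p1
  [→R] p0 ⊢ (p1 → p1)
    [WL] p1, p0 ⊢ p1
      [Ax] p1 ⊢ p1

Result: YES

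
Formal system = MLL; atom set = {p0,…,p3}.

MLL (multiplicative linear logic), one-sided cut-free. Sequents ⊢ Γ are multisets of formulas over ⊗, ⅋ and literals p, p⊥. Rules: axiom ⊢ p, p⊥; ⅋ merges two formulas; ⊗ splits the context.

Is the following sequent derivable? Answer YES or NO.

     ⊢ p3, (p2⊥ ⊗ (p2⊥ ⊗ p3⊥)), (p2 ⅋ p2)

Derivation (root first):
[⅋]  ⊢ p3, (p2⊥ ⊗ (p2⊥ ⊗ p3⊥)), (p2 ⅋ p2)
  [⊗]  ⊢ p2, p2, p3, (p2⊥ ⊗ (p2⊥ ⊗ p3⊥))
    [Ax]  ⊢ p2, p2⊥
    [⊗]  ⊢ p2, p3, (p2⊥ ⊗ p3⊥)
      [Ax]  ⊢ p2, p2⊥
      [Ax]  ⊢ p3, p3⊥

Result: YES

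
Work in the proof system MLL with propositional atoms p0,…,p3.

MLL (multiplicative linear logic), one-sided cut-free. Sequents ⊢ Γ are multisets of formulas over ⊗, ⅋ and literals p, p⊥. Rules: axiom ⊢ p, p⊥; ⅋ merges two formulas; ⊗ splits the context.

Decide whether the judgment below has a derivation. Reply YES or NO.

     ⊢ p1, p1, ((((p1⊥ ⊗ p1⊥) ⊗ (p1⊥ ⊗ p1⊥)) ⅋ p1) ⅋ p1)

Derivation trace:
[⅋]  ⊢ p1, p1, ((((p1⊥ ⊗ p1⊥) ⊗ (p1⊥ ⊗ p1⊥)) ⅋ p1) ⅋ p1)
  [⅋]  ⊢ p1, p1, p1, (((p1⊥ ⊗ p1⊥) ⊗ (p1⊥ ⊗ p1⊥)) ⅋ p1)
    [⊗]  ⊢ p1, p1, p1, p1, ((p1⊥ ⊗ p1⊥) ⊗ (p1⊥ ⊗ p1⊥))
      [⊗]  ⊢ p1, p1, (p1⊥ ⊗ p1⊥)
        [Ax]  ⊢ p1, p1⊥
        [Ax]  ⊢ p1, p1⊥
      [⊗]  ⊢ p1, p1, (p1⊥ ⊗ p1⊥)
        [Ax]  ⊢ p1, p1⊥
        [Ax]  ⊢ p1, p1⊥

Result: YES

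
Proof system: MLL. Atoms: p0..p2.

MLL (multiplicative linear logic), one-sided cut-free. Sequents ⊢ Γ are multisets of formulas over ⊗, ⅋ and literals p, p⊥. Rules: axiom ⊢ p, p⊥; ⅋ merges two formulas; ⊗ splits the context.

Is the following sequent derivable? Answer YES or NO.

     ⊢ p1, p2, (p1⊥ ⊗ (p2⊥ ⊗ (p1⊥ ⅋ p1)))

Derivation (root first):
[⊗]  ⊢ p1, p2, (p1⊥ ⊗ (p2⊥ ⊗ (p1⊥ ⅋ p1)))
  [Ax]  ⊢ p1, p1⊥
  [⊗]  ⊢ p2, (p2⊥ ⊗ (p1⊥ ⅋ p1))
    [Ax]  ⊢ p2, p2⊥
    [⅋]  ⊢ (p1⊥ ⅋ p1)
      [Ax]  ⊢ p1, p1⊥

Result: YES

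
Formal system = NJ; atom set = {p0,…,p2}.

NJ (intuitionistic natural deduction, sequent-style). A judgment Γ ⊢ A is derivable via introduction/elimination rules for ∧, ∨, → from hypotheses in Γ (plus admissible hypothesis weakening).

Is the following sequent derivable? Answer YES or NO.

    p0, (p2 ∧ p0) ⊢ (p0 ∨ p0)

Derivation (root first):
[∨I₁] p0, (p2 ∧ p0) ⊢ (p0 ∨ p0)
  [Wk] p0, (p2 ∧ p0) ⊢ p0
    [Ax] p0 ⊢ p0

Result: YES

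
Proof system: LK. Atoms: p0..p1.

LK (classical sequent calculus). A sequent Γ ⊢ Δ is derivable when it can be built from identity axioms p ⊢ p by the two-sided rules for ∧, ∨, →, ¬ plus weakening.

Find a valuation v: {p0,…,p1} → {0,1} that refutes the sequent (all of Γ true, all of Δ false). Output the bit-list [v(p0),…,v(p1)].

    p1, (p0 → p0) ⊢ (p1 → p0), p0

Truth-table refutation:
  v=00: Γ:[p1=F, (p0 → p0)=T] Δ:[(p1 → p0)=T, p0=F] refutes=False
  v=01: Γ:[p1=T, (p0 → p0)=T] Δ:[(p1 → p0)=F, p0=F] refutes=True  ← countermodel

Result: [0, 1]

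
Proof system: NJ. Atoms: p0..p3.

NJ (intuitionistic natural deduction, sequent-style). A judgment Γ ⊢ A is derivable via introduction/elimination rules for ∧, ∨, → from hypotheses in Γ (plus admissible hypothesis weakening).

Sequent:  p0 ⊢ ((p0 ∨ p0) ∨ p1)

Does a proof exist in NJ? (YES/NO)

Derivation trace:
[∨I₁] p0 ⊢ ((p0 ∨ p0) ∨ p1)
  [∨I₁] p0 ⊢ (p0 ∨ p0)
    [Ax] p0 ⊢ p0

Result: YES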